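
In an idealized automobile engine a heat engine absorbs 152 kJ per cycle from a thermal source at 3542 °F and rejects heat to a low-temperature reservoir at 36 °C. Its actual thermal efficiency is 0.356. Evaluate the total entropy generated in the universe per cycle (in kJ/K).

T_H = 3542 °F → (3542 − 32) × 5/9 = 1950.00 °C = 2223.15 K.
T_C = 36 °C → 36 + 273.15 = 309.15 K.
W = η·Q_H = 0.356 × 152 = 54.11 kJ, so Q_C = Q_H − W = 97.89 kJ.
The hot reservoir loses entropy Q_H/T_H = 152/2223.15 = 0.06837 kJ/K; the cold reservoir gains Q_C/T_C = 97.89/309.15 = 0.3166 kJ/K.
ΔS_univ = −Q_H/T_H + Q_C/T_C = 0.248 kJ/K (> 0, since η = 0.356 < η_Carnot = 0.861).

ΔS_univ ≈ 0.248 kJ/K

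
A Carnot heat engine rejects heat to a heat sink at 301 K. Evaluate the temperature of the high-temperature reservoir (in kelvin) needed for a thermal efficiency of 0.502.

T_H ≈ 604 K

From η = 1 − T_C/T_H, solving for T_H gives T_H = T_C/(1 − η) = 301.00/(1 − 0.502) = 604 K.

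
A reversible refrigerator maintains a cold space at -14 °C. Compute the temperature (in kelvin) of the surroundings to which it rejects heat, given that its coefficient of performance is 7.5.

T_H ≈ 294 K

T_C = -14 °C → -14 + 273.15 = 259.15 K.
COP_R = T_C/(T_H − T_C) ⇒ T_H = T_C·(1 + 1/COP_R) = 259.15 × (1 + 1/7.5) = 294 K.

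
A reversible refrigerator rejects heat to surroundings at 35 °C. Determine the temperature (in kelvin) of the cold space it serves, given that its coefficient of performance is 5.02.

T_C ≈ 257 K

T_H = 35 °C → 35 + 273.15 = 308.15 K.
COP_R = T_C/(T_H − T_C) ⇒ T_C = T_H·COP_R/(1 + COP_R) = 308.15 × 5.02/(1 + 5.02) = 257 K.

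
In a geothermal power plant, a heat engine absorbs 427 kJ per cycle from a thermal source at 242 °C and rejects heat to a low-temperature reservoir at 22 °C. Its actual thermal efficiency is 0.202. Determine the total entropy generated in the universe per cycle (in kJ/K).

T_H = 242 °C → 242 + 273.15 = 515.15 K.
T_C = 22 °C → 22 + 273.15 = 295.15 K.
W = η·Q_H = 0.202 × 427 = 86.25 kJ, so Q_C = Q_H − W = 340.7 kJ.
Entropy balance on the reservoirs: −Q_H/T_H = -0.8289 kJ/K, +Q_C/T_C = 1.154 kJ/K.
ΔS_univ = −Q_H/T_H + Q_C/T_C = 0.3256 kJ/K (> 0, since η = 0.202 < η_Carnot = 0.427).

ΔS_univ ≈ 0.3256 kJ/K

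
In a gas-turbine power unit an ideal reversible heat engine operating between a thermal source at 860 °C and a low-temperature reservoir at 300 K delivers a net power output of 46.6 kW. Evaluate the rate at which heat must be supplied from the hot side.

Q̇_H ≈ 63.4 kW

T_H = 860 °C → 860 + 273.15 = 1133.15 K.
For a reversible engine, η = 1 − T_C/T_H = 1 − 300.00/1133.15 = 0.7353.
Q_H = W/η = 46.6/0.7353 = 63.4 kW.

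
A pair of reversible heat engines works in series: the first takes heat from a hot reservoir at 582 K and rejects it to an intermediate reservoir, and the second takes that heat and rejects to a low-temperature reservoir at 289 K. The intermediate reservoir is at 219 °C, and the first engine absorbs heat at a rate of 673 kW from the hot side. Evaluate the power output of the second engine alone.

T_m = 219 °C → 219 + 273.15 = 492.15 K.
Heat entering the second stage: Q_m = Q_H·(T_m/T_H) = 673 × 492.15/582.00 = 569 kW.
Second-stage efficiency η₂ = 1 − T_C/T_m = 1 − 289.00/492.15 = 0.4128, so W₂ = η₂·Q_m = 235 kW.

Ẇ₂ ≈ 235 kW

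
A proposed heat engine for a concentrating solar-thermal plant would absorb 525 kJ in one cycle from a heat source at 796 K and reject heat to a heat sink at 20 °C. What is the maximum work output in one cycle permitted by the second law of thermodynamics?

W_max ≈ 331.7 kJ

T_C = 20 °C → 20 + 273.15 = 293.15 K.
By the Carnot theorem, η_max = 1 − T_C/T_H = 1 − 293.15/796.00 = 0.6317.
W_max = η_max · Q_H = 0.6317 × 525 = 331.7 kJ.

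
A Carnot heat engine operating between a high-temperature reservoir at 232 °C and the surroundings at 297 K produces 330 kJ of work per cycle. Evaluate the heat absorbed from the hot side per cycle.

T_H = 232 °C → 232 + 273.15 = 505.15 K.
η_rev = 1 − T_C/T_H = 1 − 297.00/505.15 = 0.4121.
Q_H = W/η = 330/0.4121 = 800.9 kJ.

Q_H ≈ 800.9 kJ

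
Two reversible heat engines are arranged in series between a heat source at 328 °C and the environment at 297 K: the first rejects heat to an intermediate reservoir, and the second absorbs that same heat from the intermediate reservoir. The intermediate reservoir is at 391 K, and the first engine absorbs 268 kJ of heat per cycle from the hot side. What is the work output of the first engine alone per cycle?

W₁ ≈ 93.69 kJ

T_H = 328 °C → 328 + 273.15 = 601.15 K.
First-stage efficiency η₁ = 1 − T_m/T_H = 1 − 391.00/601.15 = 0.3496.
W₁ = η₁·Q_H = 0.3496 × 268 = 93.69 kJ.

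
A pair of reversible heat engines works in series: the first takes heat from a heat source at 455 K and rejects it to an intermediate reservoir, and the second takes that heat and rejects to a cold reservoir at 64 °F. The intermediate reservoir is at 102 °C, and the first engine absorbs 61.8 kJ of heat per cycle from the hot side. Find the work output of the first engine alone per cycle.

W₁ ≈ 10.8 kJ

T_C = 64 °F → (64 − 32) × 5/9 = 17.78 °C = 290.93 K.
T_m = 102 °C → 102 + 273.15 = 375.15 K.
First-stage efficiency η₁ = 1 − T_m/T_H = 1 − 375.15/455.00 = 0.1755.
W₁ = η₁·Q_H = 0.1755 × 61.8 = 10.8 kJ.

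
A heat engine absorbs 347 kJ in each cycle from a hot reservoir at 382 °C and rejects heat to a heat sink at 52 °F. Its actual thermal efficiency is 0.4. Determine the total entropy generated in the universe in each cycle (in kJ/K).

ΔS_univ ≈ 0.203 kJ/K

T_H = 382 °C → 382 + 273.15 = 655.15 K.
T_C = 52 °F → (52 − 32) × 5/9 = 11.11 °C = 284.26 K.
W = η·Q_H = 0.4 × 347 = 138.8 kJ, so Q_C = Q_H − W = 208.2 kJ.
Reservoir entropy changes: ΔS_H = −Q_H/T_H = −347/655.15 = -0.5296 kJ/K and ΔS_C = +Q_C/T_C = 208.2/284.26 = 0.7324 kJ/K.
ΔS_univ = −Q_H/T_H + Q_C/T_C = 0.203 kJ/K (> 0, since η = 0.4 < η_Carnot = 0.566).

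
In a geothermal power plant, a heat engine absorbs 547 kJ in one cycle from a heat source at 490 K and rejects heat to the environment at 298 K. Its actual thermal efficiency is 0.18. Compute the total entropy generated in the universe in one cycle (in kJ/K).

ΔS_univ ≈ 0.389 kJ/K

W = η·Q_H = 0.18 × 547 = 98.46 kJ, so Q_C = Q_H − W = 448.5 kJ.
Entropy balance on the reservoirs: −Q_H/T_H = -1.116 kJ/K, +Q_C/T_C = 1.505 kJ/K.
ΔS_univ = −Q_H/T_H + Q_C/T_C = 0.389 kJ/K (> 0, since η = 0.18 < η_Carnot = 0.392).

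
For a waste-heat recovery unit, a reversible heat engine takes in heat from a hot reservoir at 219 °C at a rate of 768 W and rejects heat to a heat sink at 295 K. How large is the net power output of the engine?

Ẇ ≈ 308 W

T_H = 219 °C → 219 + 273.15 = 492.15 K.
The Carnot efficiency is η = 1 − T_C/T_H = 1 − 295.00/492.15 = 0.4006.
W = η·Q_H = 0.4006 × 768 = 308 W.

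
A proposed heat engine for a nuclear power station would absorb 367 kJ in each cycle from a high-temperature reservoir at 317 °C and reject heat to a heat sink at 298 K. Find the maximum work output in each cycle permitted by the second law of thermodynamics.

W_max ≈ 181.7 kJ

T_H = 317 °C → 317 + 273.15 = 590.15 K.
The upper bound on efficiency is η_max = 1 − T_C/T_H = 1 − 298.00/590.15 = 0.4950.
W_max = η_max · Q_H = 0.4950 × 367 = 181.7 kJ.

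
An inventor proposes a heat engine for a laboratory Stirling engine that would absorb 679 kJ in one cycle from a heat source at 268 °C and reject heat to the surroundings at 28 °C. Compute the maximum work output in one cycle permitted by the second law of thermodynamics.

W_max ≈ 301.1 kJ

T_H = 268 °C → 268 + 273.15 = 541.15 K.
T_C = 28 °C → 28 + 273.15 = 301.15 K.
By the Carnot theorem, η_max = 1 − T_C/T_H = 1 − 301.15/541.15 = 0.4435.
W_max = η_max · Q_H = 0.4435 × 679 = 301.1 kJ.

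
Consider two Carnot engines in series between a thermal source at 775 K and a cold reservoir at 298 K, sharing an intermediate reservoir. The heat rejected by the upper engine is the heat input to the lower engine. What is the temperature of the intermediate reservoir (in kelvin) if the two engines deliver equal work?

T_m ≈ 536 K

For reversible stages Q_m = Q_H·(T_m/T_H). Setting W₁ = Q_H(1 − T_m/T_H) equal to W₂ = Q_m(1 − T_C/T_m) = Q_H·(T_m − T_C)/T_H gives T_H − T_m = T_m − T_C, so T_m = (T_H + T_C)/2 = (775.00 + 298.00)/2 = 536 K.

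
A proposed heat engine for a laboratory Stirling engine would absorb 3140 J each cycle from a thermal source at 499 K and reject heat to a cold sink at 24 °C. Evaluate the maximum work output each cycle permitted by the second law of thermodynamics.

T_C = 24 °C → 24 + 273.15 = 297.15 K.
No engine can exceed the Carnot limit: η_max = 1 − T_C/T_H = 1 − 297.15/499.00 = 0.4045.
W_max = η_max · Q_H = 0.4045 × 3140 = 1270 J.

W_max ≈ 1270 J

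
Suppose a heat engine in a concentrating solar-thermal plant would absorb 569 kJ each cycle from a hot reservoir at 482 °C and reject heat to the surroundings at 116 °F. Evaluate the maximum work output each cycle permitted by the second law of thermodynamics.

T_H = 482 °C → 482 + 273.15 = 755.15 K.
T_C = 116 °F → (116 − 32) × 5/9 = 46.67 °C = 319.82 K.
By the Carnot theorem, η_max = 1 − T_C/T_H = 1 − 319.82/755.15 = 0.5765.
W_max = η_max · Q_H = 0.5765 × 569 = 328.0 kJ.

W_max ≈ 328.0 kJ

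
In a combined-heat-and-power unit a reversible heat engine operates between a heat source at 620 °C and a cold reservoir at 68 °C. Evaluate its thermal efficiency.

η ≈ 0.618

T_H = 620 °C → 620 + 273.15 = 893.15 K.
T_C = 68 °C → 68 + 273.15 = 341.15 K.
For a reversible engine, η = 1 − T_C/T_H = 1 − 341.15/893.15 = 0.618.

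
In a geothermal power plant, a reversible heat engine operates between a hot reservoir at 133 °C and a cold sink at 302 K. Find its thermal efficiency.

η ≈ 0.2564

T_H = 133 °C → 133 + 273.15 = 406.15 K.
Since the cycle is reversible, η = 1 − T_C/T_H = 1 − 302.00/406.15 = 0.2564.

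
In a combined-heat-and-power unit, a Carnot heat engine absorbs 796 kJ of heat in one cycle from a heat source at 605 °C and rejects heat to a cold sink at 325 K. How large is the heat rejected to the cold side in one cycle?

Q_C ≈ 294.6 kJ

T_H = 605 °C → 605 + 273.15 = 878.15 K.
η_rev = 1 − T_C/T_H = 1 − 325.00/878.15 = 0.6299.
For a reversible cycle Q_C/Q_H = T_C/T_H, so Q_C = 796 × 325.00/878.15 = 294.6 kJ.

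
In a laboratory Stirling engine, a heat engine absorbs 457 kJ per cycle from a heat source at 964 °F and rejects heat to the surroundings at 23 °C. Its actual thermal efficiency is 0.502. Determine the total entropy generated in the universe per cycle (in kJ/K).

T_H = 964 °F → (964 − 32) × 5/9 = 517.78 °C = 790.93 K.
T_C = 23 °C → 23 + 273.15 = 296.15 K.
W = η·Q_H = 0.502 × 457 = 229.4 kJ, so Q_C = Q_H − W = 227.6 kJ.
The hot reservoir loses entropy Q_H/T_H = 457/790.93 = 0.5778 kJ/K; the cold reservoir gains Q_C/T_C = 227.6/296.15 = 0.7685 kJ/K.
ΔS_univ = −Q_H/T_H + Q_C/T_C = 0.191 kJ/K (> 0, since η = 0.502 < η_Carnot = 0.626).

ΔS_univ ≈ 0.191 kJ/K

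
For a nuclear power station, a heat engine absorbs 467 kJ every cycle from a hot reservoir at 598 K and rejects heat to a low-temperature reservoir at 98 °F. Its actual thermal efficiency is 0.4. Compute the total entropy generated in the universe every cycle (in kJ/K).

ΔS_univ ≈ 0.1235 kJ/K

T_C = 98 °F → (98 − 32) × 5/9 = 36.67 °C = 309.82 K.
W = η·Q_H = 0.4 × 467 = 186.8 kJ, so Q_C = Q_H − W = 280.2 kJ.
The hot reservoir loses entropy Q_H/T_H = 467/598.00 = 0.7809 kJ/K; the cold reservoir gains Q_C/T_C = 280.2/309.82 = 0.9044 kJ/K.
ΔS_univ = −Q_H/T_H + Q_C/T_C = 0.1235 kJ/K (> 0, since η = 0.4 < η_Carnot = 0.482).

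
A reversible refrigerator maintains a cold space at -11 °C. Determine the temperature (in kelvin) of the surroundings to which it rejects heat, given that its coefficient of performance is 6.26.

T_H ≈ 304.0 K

T_C = -11 °C → -11 + 273.15 = 262.15 K.
COP_R = T_C/(T_H − T_C) ⇒ T_H = T_C·(1 + 1/COP_R) = 262.15 × (1 + 1/6.26) = 304.0 K.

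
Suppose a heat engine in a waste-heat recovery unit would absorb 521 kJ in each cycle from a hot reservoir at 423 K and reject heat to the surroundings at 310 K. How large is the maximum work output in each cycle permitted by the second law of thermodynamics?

The upper bound on efficiency is η_max = 1 − T_C/T_H = 1 − 310.00/423.00 = 0.2671.
W_max = η_max · Q_H = 0.2671 × 521 = 139.2 kJ.

W_max ≈ 139.2 kJ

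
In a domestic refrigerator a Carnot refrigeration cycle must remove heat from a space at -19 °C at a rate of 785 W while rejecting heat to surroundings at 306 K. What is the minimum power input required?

Ẇ_in ≈ 160 W

T_C = -19 °C → -19 + 273.15 = 254.15 K.
COP_R = T_C/(T_H − T_C) = 254.15/51.85 = 4.9016.
W = Q_C/COP_R = 785/4.9016 = 160 W.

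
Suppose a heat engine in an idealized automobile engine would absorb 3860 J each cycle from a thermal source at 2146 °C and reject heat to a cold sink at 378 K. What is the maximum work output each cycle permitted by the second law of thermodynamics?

T_H = 2146 °C → 2146 + 273.15 = 2419.15 K.
No engine can exceed the Carnot limit: η_max = 1 − T_C/T_H = 1 − 378.00/2419.15 = 0.8437.
W_max = η_max · Q_H = 0.8437 × 3860 = 3260 J.

W_max ≈ 3260 J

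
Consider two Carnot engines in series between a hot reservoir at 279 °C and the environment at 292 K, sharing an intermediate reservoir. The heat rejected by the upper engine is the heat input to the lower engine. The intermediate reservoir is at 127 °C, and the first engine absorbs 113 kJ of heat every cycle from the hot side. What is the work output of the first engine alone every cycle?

T_H = 279 °C → 279 + 273.15 = 552.15 K.
T_m = 127 °C → 127 + 273.15 = 400.15 K.
First-stage efficiency η₁ = 1 − T_m/T_H = 1 − 400.15/552.15 = 0.2753.
W₁ = η₁·Q_H = 0.2753 × 113 = 31.11 kJ.

W₁ ≈ 31.11 kJ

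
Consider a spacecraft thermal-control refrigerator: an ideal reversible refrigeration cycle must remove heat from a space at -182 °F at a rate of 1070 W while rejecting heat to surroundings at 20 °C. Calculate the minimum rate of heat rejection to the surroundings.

T_H = 20 °C → 20 + 273.15 = 293.15 K.
T_C = -182 °F → (-182 − 32) × 5/9 = -118.89 °C = 154.26 K.
For a reversible cycle Q_H/Q_C = T_H/T_C, so Q_H = Q_C·T_H/T_C = 1070 × 293.15/154.26 = 2033 W.

Q̇_H ≈ 2033 W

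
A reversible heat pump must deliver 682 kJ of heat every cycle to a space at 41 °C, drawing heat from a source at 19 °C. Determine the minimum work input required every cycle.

T_H = 41 °C → 41 + 273.15 = 314.15 K.
T_C = 19 °C → 19 + 273.15 = 292.15 K.
The Carnot heat-pump COP is COP_HP = T_H/(T_H − T_C) = 314.15/22.00 = 14.2795.
W = Q_H/COP_HP = 682/14.2795 = 47.8 kJ.

W_in ≈ 47.8 kJ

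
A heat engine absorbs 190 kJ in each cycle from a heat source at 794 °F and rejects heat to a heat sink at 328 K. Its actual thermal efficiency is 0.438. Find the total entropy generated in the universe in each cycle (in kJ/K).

T_H = 794 °F → (794 − 32) × 5/9 = 423.33 °C = 696.48 K.
W = η·Q_H = 0.438 × 190 = 83.22 kJ, so Q_C = Q_H − W = 106.8 kJ.
Reservoir entropy changes: ΔS_H = −Q_H/T_H = −190/696.48 = -0.2728 kJ/K and ΔS_C = +Q_C/T_C = 106.8/328.00 = 0.3255 kJ/K.
ΔS_univ = −Q_H/T_H + Q_C/T_C = 0.0527 kJ/K (> 0, since η = 0.438 < η_Carnot = 0.529).

ΔS_univ ≈ 0.0527 kJ/K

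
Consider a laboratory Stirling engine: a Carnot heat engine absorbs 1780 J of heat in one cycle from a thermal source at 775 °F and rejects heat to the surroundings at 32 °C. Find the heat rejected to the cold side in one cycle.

Q_C ≈ 792 J

T_H = 775 °F → (775 − 32) × 5/9 = 412.78 °C = 685.93 K.
T_C = 32 °C → 32 + 273.15 = 305.15 K.
The Carnot efficiency is η = 1 − T_C/T_H = 1 − 305.15/685.93 = 0.5551.
For a reversible cycle Q_C/Q_H = T_C/T_H, so Q_C = 1780 × 305.15/685.93 = 792 J.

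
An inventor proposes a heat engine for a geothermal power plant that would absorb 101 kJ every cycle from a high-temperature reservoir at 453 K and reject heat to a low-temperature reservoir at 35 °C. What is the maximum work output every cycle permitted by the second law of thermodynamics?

W_max ≈ 32.30 kJ

T_C = 35 °C → 35 + 273.15 = 308.15 K.
No engine can exceed the Carnot limit: η_max = 1 − T_C/T_H = 1 − 308.15/453.00 = 0.3198.
W_max = η_max · Q_H = 0.3198 × 101 = 32.30 kJ.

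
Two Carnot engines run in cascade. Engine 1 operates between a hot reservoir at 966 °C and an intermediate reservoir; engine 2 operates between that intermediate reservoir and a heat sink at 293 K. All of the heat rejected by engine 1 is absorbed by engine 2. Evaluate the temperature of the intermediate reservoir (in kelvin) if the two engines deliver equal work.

T_H = 966 °C → 966 + 273.15 = 1239.15 K.
For reversible stages Q_m = Q_H·(T_m/T_H). Setting W₁ = Q_H(1 − T_m/T_H) equal to W₂ = Q_m(1 − T_C/T_m) = Q_H·(T_m − T_C)/T_H gives T_H − T_m = T_m − T_C, so T_m = (T_H + T_C)/2 = (1239.15 + 293.00)/2 = 766 K.

T_m ≈ 766 K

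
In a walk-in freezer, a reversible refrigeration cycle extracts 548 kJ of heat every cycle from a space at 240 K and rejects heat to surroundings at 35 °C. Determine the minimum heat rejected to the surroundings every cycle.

T_H = 35 °C → 35 + 273.15 = 308.15 K.
For a reversible cycle Q_H/Q_C = T_H/T_C, so Q_H = Q_C·T_H/T_C = 548 × 308.15/240.00 = 703.6 kJ.

Q_H ≈ 703.6 kJ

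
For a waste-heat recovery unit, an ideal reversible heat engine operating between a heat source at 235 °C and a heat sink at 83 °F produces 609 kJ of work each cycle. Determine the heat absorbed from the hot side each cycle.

T_H = 235 °C → 235 + 273.15 = 508.15 K.
T_C = 83 °F → (83 − 32) × 5/9 = 28.33 °C = 301.48 K.
Since the cycle is reversible, η = 1 − T_C/T_H = 1 − 301.48/508.15 = 0.4067.
Q_H = W/η = 609/0.4067 = 1500 kJ.

Q_H ≈ 1500 kJ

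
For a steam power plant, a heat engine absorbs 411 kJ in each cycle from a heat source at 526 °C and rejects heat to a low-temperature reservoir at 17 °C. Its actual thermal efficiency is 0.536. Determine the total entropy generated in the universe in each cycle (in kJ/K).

ΔS_univ ≈ 0.1430 kJ/K

T_H = 526 °C → 526 + 273.15 = 799.15 K.
T_C = 17 °C → 17 + 273.15 = 290.15 K.
W = η·Q_H = 0.536 × 411 = 220.3 kJ, so Q_C = Q_H − W = 190.7 kJ.
Reservoir entropy changes: ΔS_H = −Q_H/T_H = −411/799.15 = -0.5143 kJ/K and ΔS_C = +Q_C/T_C = 190.7/290.15 = 0.6573 kJ/K.
ΔS_univ = −Q_H/T_H + Q_C/T_C = 0.1430 kJ/K (> 0, since η = 0.536 < η_Carnot = 0.637).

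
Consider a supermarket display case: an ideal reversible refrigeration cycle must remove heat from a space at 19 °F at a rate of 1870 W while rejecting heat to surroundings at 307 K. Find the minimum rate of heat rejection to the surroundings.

T_C = 19 °F → (19 − 32) × 5/9 = -7.22 °C = 265.93 K.
For a reversible cycle Q_H/Q_C = T_H/T_C, so Q_H = Q_C·T_H/T_C = 1870 × 307.00/265.93 = 2160 W.

Q̇_H ≈ 2160 W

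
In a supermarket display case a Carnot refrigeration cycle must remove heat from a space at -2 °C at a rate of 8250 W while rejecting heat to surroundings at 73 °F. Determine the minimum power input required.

Ẇ_in ≈ 754 W

T_H = 73 °F → (73 − 32) × 5/9 = 22.78 °C = 295.93 K.
T_C = -2 °C → -2 + 273.15 = 271.15 K.
For a reversible refrigerator, COP_R = T_C/(T_H − T_C) = 271.15/24.78 = 10.9433.
W = Q_C/COP_R = 8250/10.9433 = 754 W.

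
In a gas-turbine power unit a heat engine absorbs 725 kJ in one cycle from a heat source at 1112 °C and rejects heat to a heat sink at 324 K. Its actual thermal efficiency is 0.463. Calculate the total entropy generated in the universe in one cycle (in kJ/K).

ΔS_univ ≈ 0.678 kJ/K

T_H = 1112 °C → 1112 + 273.15 = 1385.15 K.
W = η·Q_H = 0.463 × 725 = 335.7 kJ, so Q_C = Q_H − W = 389.3 kJ.
Reservoir entropy changes: ΔS_H = −Q_H/T_H = −725/1385.15 = -0.5234 kJ/K and ΔS_C = +Q_C/T_C = 389.3/324.00 = 1.202 kJ/K.
ΔS_univ = −Q_H/T_H + Q_C/T_C = 0.678 kJ/K (> 0, since η = 0.463 < η_Carnot = 0.766).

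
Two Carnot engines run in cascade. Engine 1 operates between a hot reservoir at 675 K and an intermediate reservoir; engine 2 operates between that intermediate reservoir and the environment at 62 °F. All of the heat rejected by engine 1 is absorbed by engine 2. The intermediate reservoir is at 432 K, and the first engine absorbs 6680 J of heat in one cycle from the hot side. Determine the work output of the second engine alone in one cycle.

W₂ ≈ 1407 J

T_C = 62 °F → (62 − 32) × 5/9 = 16.67 °C = 289.82 K.
Heat entering the second stage: Q_m = Q_H·(T_m/T_H) = 6680 × 432.00/675.00 = 4275 J.
Second-stage efficiency η₂ = 1 − T_C/T_m = 1 − 289.82/432.00 = 0.3291, so W₂ = η₂·Q_m = 1407 J.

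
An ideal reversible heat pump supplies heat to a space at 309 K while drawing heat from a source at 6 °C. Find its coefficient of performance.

COP_HP ≈ 10.4

T_C = 6 °C → 6 + 273.15 = 279.15 K.
Reversible heating COP: COP_HP = T_H/(T_H − T_C) = 309.00/(309.00 − 279.15) = 10.4.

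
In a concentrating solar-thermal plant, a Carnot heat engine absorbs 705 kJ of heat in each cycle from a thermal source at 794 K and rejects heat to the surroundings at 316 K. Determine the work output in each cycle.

W ≈ 424 kJ

Since the cycle is reversible, η = 1 − T_C/T_H = 1 − 316.00/794.00 = 0.6020.
W = η·Q_H = 0.6020 × 705 = 424 kJ.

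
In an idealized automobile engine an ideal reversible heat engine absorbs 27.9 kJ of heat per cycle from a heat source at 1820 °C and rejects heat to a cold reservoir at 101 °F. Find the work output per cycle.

T_H = 1820 °C → 1820 + 273.15 = 2093.15 K.
T_C = 101 °F → (101 − 32) × 5/9 = 38.33 °C = 311.48 K.
Carnot efficiency: η = 1 − T_C/T_H = 1 − 311.48/2093.15 = 0.8512.
W = η·Q_H = 0.8512 × 27.9 = 23.75 kJ.

W ≈ 23.75 kJ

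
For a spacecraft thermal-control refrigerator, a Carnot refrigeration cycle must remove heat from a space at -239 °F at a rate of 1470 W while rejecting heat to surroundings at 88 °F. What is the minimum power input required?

Ẇ_in ≈ 2180 W

T_H = 88 °F → (88 − 32) × 5/9 = 31.11 °C = 304.26 K.
T_C = -239 °F → (-239 − 32) × 5/9 = -150.56 °C = 122.59 K.
The reversible coefficient of performance is COP_R = T_C/(T_H − T_C) = 122.59/181.67 = 0.6748.
W = Q_C/COP_R = 1470/0.6748 = 2180 W.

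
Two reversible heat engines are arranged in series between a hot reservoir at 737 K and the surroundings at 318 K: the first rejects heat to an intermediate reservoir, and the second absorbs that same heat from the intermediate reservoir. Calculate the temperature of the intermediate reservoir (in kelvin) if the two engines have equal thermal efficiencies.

T_m ≈ 484 K

Equal efficiencies require 1 − T_m/T_H = 1 − T_C/T_m, i.e. T_m/T_H = T_C/T_m, so T_m = √(T_H·T_C) = √(737.00 × 318.00) = 484 K.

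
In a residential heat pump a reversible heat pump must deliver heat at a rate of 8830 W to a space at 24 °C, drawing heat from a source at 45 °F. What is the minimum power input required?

Ẇ_in ≈ 498.6 W

T_H = 24 °C → 24 + 273.15 = 297.15 K.
T_C = 45 °F → (45 − 32) × 5/9 = 7.22 °C = 280.37 K.
Reversible heating COP: COP_HP = T_H/(T_H − T_C) = 297.15/16.78 = 17.7109.
W = Q_H/COP_HP = 8830/17.7109 = 498.6 W.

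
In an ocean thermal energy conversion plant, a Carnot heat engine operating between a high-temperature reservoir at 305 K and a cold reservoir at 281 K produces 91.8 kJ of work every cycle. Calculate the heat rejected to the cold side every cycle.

Carnot efficiency: η = 1 − T_C/T_H = 1 − 281.00/305.00 = 0.0787.
Since Q_C/Q_H = T_C/T_H and Q_H = W/η, Q_C = W·T_C/(T_H − T_C) = 91.8 × 281.00/24.00 = 1075 kJ.

Q_C ≈ 1075 kJ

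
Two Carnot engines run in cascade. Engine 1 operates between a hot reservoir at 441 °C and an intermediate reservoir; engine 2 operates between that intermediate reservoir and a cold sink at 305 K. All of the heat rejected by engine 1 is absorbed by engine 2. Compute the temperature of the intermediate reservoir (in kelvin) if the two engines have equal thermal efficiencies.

T_H = 441 °C → 441 + 273.15 = 714.15 K.
Equal efficiencies require 1 − T_m/T_H = 1 − T_C/T_m, i.e. T_m/T_H = T_C/T_m, so T_m = √(T_H·T_C) = √(714.15 × 305.00) = 467 K.

T_m ≈ 467 K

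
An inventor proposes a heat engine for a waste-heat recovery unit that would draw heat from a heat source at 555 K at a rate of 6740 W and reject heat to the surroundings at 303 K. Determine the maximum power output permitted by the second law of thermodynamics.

Ẇ_max ≈ 3060 W

The second-law ceiling is the Carnot efficiency, η_max = 1 − T_C/T_H = 1 − 303.00/555.00 = 0.4541.
W_max = η_max · Q_H = 0.4541 × 6740 = 3060 W.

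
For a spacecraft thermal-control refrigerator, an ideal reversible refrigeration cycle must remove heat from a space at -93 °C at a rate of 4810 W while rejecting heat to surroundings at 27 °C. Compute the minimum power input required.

T_H = 27 °C → 27 + 273.15 = 300.15 K.
T_C = -93 °C → -93 + 273.15 = 180.15 K.
For a reversible refrigerator, COP_R = T_C/(T_H − T_C) = 180.15/120.00 = 1.5012.
W = Q_C/COP_R = 4810/1.5012 = 3204 W.

Ẇ_in ≈ 3204 W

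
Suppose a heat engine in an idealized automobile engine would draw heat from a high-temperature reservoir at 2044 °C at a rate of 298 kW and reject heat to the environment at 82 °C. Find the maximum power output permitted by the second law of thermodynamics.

T_H = 2044 °C → 2044 + 273.15 = 2317.15 K.
T_C = 82 °C → 82 + 273.15 = 355.15 K.
By the Carnot theorem, η_max = 1 − T_C/T_H = 1 − 355.15/2317.15 = 0.8467.
W_max = η_max · Q_H = 0.8467 × 298 = 252.3 kW.

Ẇ_max ≈ 252.3 kW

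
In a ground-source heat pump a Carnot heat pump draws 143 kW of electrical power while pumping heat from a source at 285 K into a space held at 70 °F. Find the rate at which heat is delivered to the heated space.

Q̇_H ≈ 4540 kW

T_H = 70 °F → (70 − 32) × 5/9 = 21.11 °C = 294.26 K.
Reversible heating COP: COP_HP = T_H/(T_H − T_C) = 294.26/9.26 = 31.7738.
Q_H = COP_HP · W = 31.7738 × 143 = 4540 kW.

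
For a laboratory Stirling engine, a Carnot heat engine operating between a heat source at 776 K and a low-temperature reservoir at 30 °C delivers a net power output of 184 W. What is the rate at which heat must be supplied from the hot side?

T_C = 30 °C → 30 + 273.15 = 303.15 K.
For a reversible engine, η = 1 − T_C/T_H = 1 − 303.15/776.00 = 0.6093.
Q_H = W/η = 184/0.6093 = 302.0 W.

Q̇_H ≈ 302.0 W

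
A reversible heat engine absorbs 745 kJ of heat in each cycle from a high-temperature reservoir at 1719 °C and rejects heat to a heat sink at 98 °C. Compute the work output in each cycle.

T_H = 1719 °C → 1719 + 273.15 = 1992.15 K.
T_C = 98 °C → 98 + 273.15 = 371.15 K.
The Carnot efficiency is η = 1 − T_C/T_H = 1 − 371.15/1992.15 = 0.8137.
W = η·Q_H = 0.8137 × 745 = 606 kJ.

W ≈ 606 kJ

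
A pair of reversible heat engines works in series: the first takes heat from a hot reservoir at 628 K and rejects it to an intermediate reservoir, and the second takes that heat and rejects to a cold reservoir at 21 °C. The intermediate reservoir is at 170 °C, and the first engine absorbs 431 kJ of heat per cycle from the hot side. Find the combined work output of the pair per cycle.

T_C = 21 °C → 21 + 273.15 = 294.15 K.
Two reversible stages in series are equivalent to a single Carnot engine between T_H and T_C, so η_total = 1 − T_C/T_H = 1 − 294.15/628.00 = 0.5316.
W_total = η_total · Q_H = 0.5316 × 431 = 229.1 kJ.

W_total ≈ 229.1 kJ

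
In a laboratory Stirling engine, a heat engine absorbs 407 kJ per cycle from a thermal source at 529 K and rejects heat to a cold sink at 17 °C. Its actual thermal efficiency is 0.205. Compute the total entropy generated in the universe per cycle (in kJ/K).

ΔS_univ ≈ 0.346 kJ/K

T_C = 17 °C → 17 + 273.15 = 290.15 K.
W = η·Q_H = 0.205 × 407 = 83.43 kJ, so Q_C = Q_H − W = 323.6 kJ.
Reservoir entropy changes: ΔS_H = −Q_H/T_H = −407/529.00 = -0.7694 kJ/K and ΔS_C = +Q_C/T_C = 323.6/290.15 = 1.115 kJ/K.
ΔS_univ = −Q_H/T_H + Q_C/T_C = 0.346 kJ/K (> 0, since η = 0.205 < η_Carnot = 0.452).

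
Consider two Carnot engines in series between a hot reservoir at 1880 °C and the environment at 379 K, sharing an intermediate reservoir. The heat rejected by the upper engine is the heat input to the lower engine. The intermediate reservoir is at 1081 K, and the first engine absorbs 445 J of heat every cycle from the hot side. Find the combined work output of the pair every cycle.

T_H = 1880 °C → 1880 + 273.15 = 2153.15 K.
Two reversible stages in series are equivalent to a single Carnot engine between T_H and T_C, so η_total = 1 − T_C/T_H = 1 − 379.00/2153.15 = 0.8240.
W_total = η_total · Q_H = 0.8240 × 445 = 367 J.

W_total ≈ 367 J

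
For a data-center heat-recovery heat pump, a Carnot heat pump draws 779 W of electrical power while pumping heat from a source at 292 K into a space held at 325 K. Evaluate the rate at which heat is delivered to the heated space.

Q̇_H ≈ 7672 W

The Carnot heat-pump COP is COP_HP = T_H/(T_H − T_C) = 325.00/33.00 = 9.8485.
Q_H = COP_HP · W = 9.8485 × 779 = 7672 W.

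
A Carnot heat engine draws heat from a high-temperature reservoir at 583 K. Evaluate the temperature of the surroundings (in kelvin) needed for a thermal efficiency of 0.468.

From η = 1 − T_C/T_H, T_C = T_H·(1 − η) = 583.00 × (1 − 0.468) = 310 K.

T_C ≈ 310 K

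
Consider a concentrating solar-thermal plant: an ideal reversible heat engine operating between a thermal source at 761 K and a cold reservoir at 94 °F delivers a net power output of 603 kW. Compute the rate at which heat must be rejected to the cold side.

Q̇_C ≈ 409 kW

T_C = 94 °F → (94 − 32) × 5/9 = 34.44 °C = 307.59 K.
Carnot efficiency: η = 1 − T_C/T_H = 1 − 307.59/761.00 = 0.5958.
Since Q_C/Q_H = T_C/T_H and Q_H = W/η, Q_C = W·T_C/(T_H − T_C) = 603 × 307.59/453.41 = 409 kW.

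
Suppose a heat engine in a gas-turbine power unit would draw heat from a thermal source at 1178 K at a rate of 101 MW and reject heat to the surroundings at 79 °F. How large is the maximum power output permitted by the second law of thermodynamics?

Ẇ_max ≈ 75.34 MW

T_C = 79 °F → (79 − 32) × 5/9 = 26.11 °C = 299.26 K.
By the Carnot theorem, η_max = 1 − T_C/T_H = 1 − 299.26/1178.00 = 0.7460.
W_max = η_max · Q_H = 0.7460 × 101 = 75.34 MW.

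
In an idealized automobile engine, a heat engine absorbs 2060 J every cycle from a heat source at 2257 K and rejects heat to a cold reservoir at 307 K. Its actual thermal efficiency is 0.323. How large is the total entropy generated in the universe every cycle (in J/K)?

W = η·Q_H = 0.323 × 2060 = 665.4 J, so Q_C = Q_H − W = 1395 J.
Reservoir entropy changes: ΔS_H = −Q_H/T_H = −2060/2257.00 = -0.9127 J/K and ΔS_C = +Q_C/T_C = 1395/307.00 = 4.543 J/K.
ΔS_univ = −Q_H/T_H + Q_C/T_C = 3.63 J/K (> 0, since η = 0.323 < η_Carnot = 0.864).

ΔS_univ ≈ 3.63 J/K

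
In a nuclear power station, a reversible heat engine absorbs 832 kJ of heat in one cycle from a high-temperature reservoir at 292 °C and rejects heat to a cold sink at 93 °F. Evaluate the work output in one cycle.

T_H = 292 °C → 292 + 273.15 = 565.15 K.
T_C = 93 °F → (93 − 32) × 5/9 = 33.89 °C = 307.04 K.
The Carnot efficiency is η = 1 − T_C/T_H = 1 − 307.04/565.15 = 0.4567.
W = η·Q_H = 0.4567 × 832 = 380 kJ.

W ≈ 380 kJ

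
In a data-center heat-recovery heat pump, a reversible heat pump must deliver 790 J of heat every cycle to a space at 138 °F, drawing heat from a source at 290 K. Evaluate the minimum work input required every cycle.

T_H = 138 °F → (138 − 32) × 5/9 = 58.89 °C = 332.04 K.
Reversible heating COP: COP_HP = T_H/(T_H − T_C) = 332.04/42.04 = 7.8984.
W = Q_H/COP_HP = 790/7.8984 = 100 J.

W_in ≈ 100 J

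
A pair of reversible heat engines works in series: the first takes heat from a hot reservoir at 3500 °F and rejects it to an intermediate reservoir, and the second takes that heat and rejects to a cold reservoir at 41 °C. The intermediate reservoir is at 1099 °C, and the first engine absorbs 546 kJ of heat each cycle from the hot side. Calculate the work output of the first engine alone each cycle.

W₁ ≈ 205.4 kJ

T_H = 3500 °F → (3500 − 32) × 5/9 = 1926.67 °C = 2199.82 K.
T_C = 41 °C → 41 + 273.15 = 314.15 K.
T_m = 1099 °C → 1099 + 273.15 = 1372.15 K.
First-stage efficiency η₁ = 1 − T_m/T_H = 1 − 1372.15/2199.82 = 0.3762.
W₁ = η₁·Q_H = 0.3762 × 546 = 205.4 kJ.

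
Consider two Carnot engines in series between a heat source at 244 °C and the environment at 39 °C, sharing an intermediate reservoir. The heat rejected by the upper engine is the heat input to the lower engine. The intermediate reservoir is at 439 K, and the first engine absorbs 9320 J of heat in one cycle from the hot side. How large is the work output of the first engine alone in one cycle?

W₁ ≈ 1410 J

T_H = 244 °C → 244 + 273.15 = 517.15 K.
T_C = 39 °C → 39 + 273.15 = 312.15 K.
First-stage efficiency η₁ = 1 − T_m/T_H = 1 − 439.00/517.15 = 0.1511.
W₁ = η₁·Q_H = 0.1511 × 9320 = 1410 J.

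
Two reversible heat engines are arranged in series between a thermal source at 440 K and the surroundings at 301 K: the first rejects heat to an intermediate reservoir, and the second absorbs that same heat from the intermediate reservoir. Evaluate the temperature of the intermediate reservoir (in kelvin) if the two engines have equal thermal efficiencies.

Equal efficiencies require 1 − T_m/T_H = 1 − T_C/T_m, i.e. T_m/T_H = T_C/T_m, so T_m = √(T_H·T_C) = √(440.00 × 301.00) = 364 K.

T_m ≈ 364 K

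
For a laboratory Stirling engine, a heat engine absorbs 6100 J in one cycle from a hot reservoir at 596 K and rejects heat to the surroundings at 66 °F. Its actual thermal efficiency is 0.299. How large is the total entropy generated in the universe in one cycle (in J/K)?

ΔS_univ ≈ 4.41 J/K

T_C = 66 °F → (66 − 32) × 5/9 = 18.89 °C = 292.04 K.
W = η·Q_H = 0.299 × 6100 = 1824 J, so Q_C = Q_H − W = 4276 J.
Entropy balance on the reservoirs: −Q_H/T_H = -10.23 J/K, +Q_C/T_C = 14.64 J/K.
ΔS_univ = −Q_H/T_H + Q_C/T_C = 4.41 J/K (> 0, since η = 0.299 < η_Carnot = 0.510).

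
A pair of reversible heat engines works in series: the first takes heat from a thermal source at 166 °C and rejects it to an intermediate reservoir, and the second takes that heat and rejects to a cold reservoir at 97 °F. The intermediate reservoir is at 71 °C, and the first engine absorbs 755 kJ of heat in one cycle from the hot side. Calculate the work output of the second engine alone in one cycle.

T_H = 166 °C → 166 + 273.15 = 439.15 K.
T_C = 97 °F → (97 − 32) × 5/9 = 36.11 °C = 309.26 K.
T_m = 71 °C → 71 + 273.15 = 344.15 K.
Heat entering the second stage: Q_m = Q_H·(T_m/T_H) = 755 × 344.15/439.15 = 591.7 kJ.
Second-stage efficiency η₂ = 1 − T_C/T_m = 1 − 309.26/344.15 = 0.1014, so W₂ = η₂·Q_m = 59.98 kJ.

W₂ ≈ 59.98 kJ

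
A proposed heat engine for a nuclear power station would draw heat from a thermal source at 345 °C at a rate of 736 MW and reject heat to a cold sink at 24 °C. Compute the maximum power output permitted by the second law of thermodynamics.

T_H = 345 °C → 345 + 273.15 = 618.15 K.
T_C = 24 °C → 24 + 273.15 = 297.15 K.
No engine can exceed the Carnot limit: η_max = 1 − T_C/T_H = 1 − 297.15/618.15 = 0.5193.
W_max = η_max · Q_H = 0.5193 × 736 = 382 MW.

Ẇ_max ≈ 382 MW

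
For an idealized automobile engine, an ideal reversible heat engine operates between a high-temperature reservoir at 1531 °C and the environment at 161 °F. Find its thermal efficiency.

T_H = 1531 °C → 1531 + 273.15 = 1804.15 K.
T_C = 161 °F → (161 − 32) × 5/9 = 71.67 °C = 344.82 K.
η_rev = 1 − T_C/T_H = 1 − 344.82/1804.15 = 0.809.

η ≈ 0.809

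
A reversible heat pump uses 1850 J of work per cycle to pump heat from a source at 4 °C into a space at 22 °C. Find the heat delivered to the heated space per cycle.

Q_H ≈ 30330 J

T_H = 22 °C → 22 + 273.15 = 295.15 K.
T_C = 4 °C → 4 + 273.15 = 277.15 K.
For a reversible heat pump, COP_HP = T_H/(T_H − T_C) = 295.15/18.00 = 16.3972.
Q_H = COP_HP · W = 16.3972 × 1850 = 30330 J.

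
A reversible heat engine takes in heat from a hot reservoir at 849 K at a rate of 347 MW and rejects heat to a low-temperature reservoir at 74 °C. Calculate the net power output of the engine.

Ẇ ≈ 205 MW

T_C = 74 °C → 74 + 273.15 = 347.15 K.
η_rev = 1 − T_C/T_H = 1 − 347.15/849.00 = 0.5911.
W = η·Q_H = 0.5911 × 347 = 205 MW.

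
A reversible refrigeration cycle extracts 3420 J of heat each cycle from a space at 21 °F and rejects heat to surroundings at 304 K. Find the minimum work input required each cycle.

T_C = 21 °F → (21 − 32) × 5/9 = -6.11 °C = 267.04 K.
For a reversible refrigerator, COP_R = T_C/(T_H − T_C) = 267.04/36.96 = 7.2249.
W = Q_C/COP_R = 3420/7.2249 = 473 J.

W_in ≈ 473 J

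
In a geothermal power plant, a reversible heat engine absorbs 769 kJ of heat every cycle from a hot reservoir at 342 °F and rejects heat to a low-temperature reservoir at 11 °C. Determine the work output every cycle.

T_H = 342 °F → (342 − 32) × 5/9 = 172.22 °C = 445.37 K.
T_C = 11 °C → 11 + 273.15 = 284.15 K.
The Carnot efficiency is η = 1 − T_C/T_H = 1 − 284.15/445.37 = 0.3620.
W = η·Q_H = 0.3620 × 769 = 278.4 kJ.

W ≈ 278.4 kJ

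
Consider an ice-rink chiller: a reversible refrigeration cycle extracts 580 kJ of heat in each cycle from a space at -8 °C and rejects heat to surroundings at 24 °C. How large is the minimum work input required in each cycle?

T_H = 24 °C → 24 + 273.15 = 297.15 K.
T_C = -8 °C → -8 + 273.15 = 265.15 K.
For a reversible refrigerator, COP_R = T_C/(T_H − T_C) = 265.15/32.00 = 8.2859.
W = Q_C/COP_R = 580/8.2859 = 70.00 kJ.

W_in ≈ 70.00 kJ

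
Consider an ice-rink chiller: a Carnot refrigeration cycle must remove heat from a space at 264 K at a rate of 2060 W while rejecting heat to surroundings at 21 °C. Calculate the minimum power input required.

T_H = 21 °C → 21 + 273.15 = 294.15 K.
The reversible coefficient of performance is COP_R = T_C/(T_H − T_C) = 264.00/30.15 = 8.7562.
W = Q_C/COP_R = 2060/8.7562 = 235 W.

Ẇ_in ≈ 235 W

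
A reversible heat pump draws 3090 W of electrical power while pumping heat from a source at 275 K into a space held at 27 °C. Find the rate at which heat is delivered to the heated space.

Q̇_H ≈ 36900 W

T_H = 27 °C → 27 + 273.15 = 300.15 K.
COP_HP = T_H/(T_H − T_C) = 300.15/25.15 = 11.9344.
Q_H = COP_HP · W = 11.9344 × 3090 = 36900 W.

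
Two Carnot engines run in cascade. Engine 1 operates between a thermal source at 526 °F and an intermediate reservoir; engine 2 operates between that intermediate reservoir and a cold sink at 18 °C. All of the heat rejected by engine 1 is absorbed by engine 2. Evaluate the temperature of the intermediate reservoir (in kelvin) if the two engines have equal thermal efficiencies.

T_H = 526 °F → (526 − 32) × 5/9 = 274.44 °C = 547.59 K.
T_C = 18 °C → 18 + 273.15 = 291.15 K.
Equal efficiencies require 1 − T_m/T_H = 1 − T_C/T_m, i.e. T_m/T_H = T_C/T_m, so T_m = √(T_H·T_C) = √(547.59 × 291.15) = 399 K.

T_m ≈ 399 K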